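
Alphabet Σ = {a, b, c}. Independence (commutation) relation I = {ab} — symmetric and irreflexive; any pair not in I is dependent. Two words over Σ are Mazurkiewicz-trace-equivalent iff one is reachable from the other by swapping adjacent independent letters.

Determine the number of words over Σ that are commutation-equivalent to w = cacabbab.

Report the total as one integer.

10

0(c) covers ∅
1(a) covers 0:c
2(c) covers 1:a
3(a) covers 2:c
4(b) covers 2:c
5(b) covers 4:b
6(a) covers 3:a
7(b) covers 5:b
floor of heap: 0:c
completions by unplaced set U, small U first (add the entries for U minus each lowest piece of U):
  |U|=1: {6}:1  {7}:1
  |U|=2: {3,6}:1  {5,7}:1  {6,7}:2
  |U|=3: {3,6,7}:3  {4,5,7}:1  {5,6,7}:3
  |U|=4: {3,5,6,7}:6  {4,5,6,7}:4
  |U|=5: {3,4,5,6,7}:10
  |U|=6: {2,3,4,5,6,7}:10
  start at 0(c): 10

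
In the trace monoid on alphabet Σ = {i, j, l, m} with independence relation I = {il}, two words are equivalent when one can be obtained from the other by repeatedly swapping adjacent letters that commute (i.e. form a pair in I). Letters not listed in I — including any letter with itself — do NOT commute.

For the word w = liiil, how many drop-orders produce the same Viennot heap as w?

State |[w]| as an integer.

10

drop 0:l onto floor
drop 1:i onto floor
drop 2:i onto {1:i}
drop 3:i onto {2:i}
drop 4:l onto {0:l}
ground layer = {0:l, 1:i}
drop-orders for the pieces not yet dropped (sum over which currently-grounded one goes next):
  1 to go: {3} 1  {4} 1
  2 to go: {0,4} 1  {2,3} 1  {3,4} 2
  3 to go: {0,3,4} 3  {1,2,3} 1  {2,3,4} 3
  if 0:l drops first: 4 orders
  if 1:i drops first: 6 orders
heap linearizations: 10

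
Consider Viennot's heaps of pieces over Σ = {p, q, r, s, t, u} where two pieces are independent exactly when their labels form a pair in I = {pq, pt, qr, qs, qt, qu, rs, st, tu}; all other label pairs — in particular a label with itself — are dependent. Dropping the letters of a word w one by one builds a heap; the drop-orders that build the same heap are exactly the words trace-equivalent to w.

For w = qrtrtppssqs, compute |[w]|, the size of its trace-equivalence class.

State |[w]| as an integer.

330

drop 0:q onto floor
drop 1:r onto floor
drop 2:t onto {1:r}
drop 3:r onto {2:t}
drop 4:t onto {3:r}
drop 5:p onto {3:r}
drop 6:p onto {5:p}
drop 7:s onto {6:p}
drop 8:s onto {7:s}
drop 9:q onto {0:q}
drop 10:s onto {8:s}
ground layer = {0:q, 1:r}
drop-orders for the pieces not yet dropped (sum over which currently-grounded one goes next):
  1 to go: {4} 1  {9} 1  {10} 1
  2 to go: {0,9} 1  {4,9} 2  {4,10} 2  {8,10} 1  {9,10} 2
  3 to go: {0,4,9} 3  {0,9,10} 3  {4,8,10} 3  {4,9,10} 6  {7,8,10} 1  {8,9,10} 3
  4 to go: {0,4,9,10} 12  {0,8,9,10} 6  {4,7,8,10} 4  {4,8,9,10} 12  {6,7,8,10} 1  {7,8,9,10} 4
  5 to go: {0,4,8,9,10} 30  {0,7,8,9,10} 10  {4,6,7,8,10} 5  {4,7,8,9,10} 20  {5,6,7,8,10} 1  {6,7,8,9,10} 5
  6 to go: {0,4,7,8,9,10} 60  {0,6,7,8,9,10} 15  {4,5,6,7,8,10} 6  {4,6,7,8,9,10} 30  {5,6,7,8,9,10} 6
  7 to go: {0,4,6,7,8,9,10} 105  {0,5,6,7,8,9,10} 21  {3,4,5,6,7,8,10} 6  {4,5,6,7,8,9,10} 42
  8 to go: {0,4,5,6,7,8,9,10} 168  {2,3,4,5,6,7,8,10} 6  {3,4,5,6,7,8,9,10} 48
  9 to go: {0,3,4,5,6,7,8,9,10} 216  {1,2,3,4,5,6,7,8,10} 6  {2,3,4,5,6,7,8,9,10} 54
  if 0:q drops first: 60 orders
  if 1:r drops first: 270 orders
heap linearizations: 330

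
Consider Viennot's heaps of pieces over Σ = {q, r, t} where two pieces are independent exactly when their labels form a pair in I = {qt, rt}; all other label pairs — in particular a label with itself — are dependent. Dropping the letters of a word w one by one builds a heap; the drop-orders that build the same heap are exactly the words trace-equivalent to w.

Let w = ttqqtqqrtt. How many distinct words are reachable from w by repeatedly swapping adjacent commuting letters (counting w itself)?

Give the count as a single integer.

252

drop 0:t onto floor
drop 1:t onto {0:t}
drop 2:q onto floor
drop 3:q onto {2:q}
drop 4:t onto {1:t}
drop 5:q onto {3:q}
drop 6:q onto {5:q}
drop 7:r onto {6:q}
drop 8:t onto {4:t}
drop 9:t onto {8:t}
ground layer = {0:t, 2:q}
drop-orders for the pieces not yet dropped (sum over which currently-grounded one goes next):
  1 to go: {7} 1  {9} 1
  2 to go: {6,7} 1  {7,9} 2  {8,9} 1
  3 to go: {4,8,9} 1  {5,6,7} 1  {6,7,9} 3  {7,8,9} 3
  4 to go: {1,4,8,9} 1  {3,5,6,7} 1  {4,7,8,9} 4  {5,6,7,9} 4  {6,7,8,9} 6
  5 to go: {0,1,4,8,9} 1  {1,4,7,8,9} 5  {2,3,5,6,7} 1  {3,5,6,7,9} 5  {4,6,7,8,9} 10  {5,6,7,8,9} 10
  6 to go: {0,1,4,7,8,9} 6  {1,4,6,7,8,9} 15  {2,3,5,6,7,9} 6  {3,5,6,7,8,9} 15  {4,5,6,7,8,9} 20
  7 to go: {0,1,4,6,7,8,9} 21  {1,4,5,6,7,8,9} 35  {2,3,5,6,7,8,9} 21  {3,4,5,6,7,8,9} 35
  8 to go: {0,1,4,5,6,7,8,9} 56  {1,3,4,5,6,7,8,9} 70  {2,3,4,5,6,7,8,9} 56
  if 0:t drops first: 126 orders
  if 2:q drops first: 126 orders
heap linearizations: 252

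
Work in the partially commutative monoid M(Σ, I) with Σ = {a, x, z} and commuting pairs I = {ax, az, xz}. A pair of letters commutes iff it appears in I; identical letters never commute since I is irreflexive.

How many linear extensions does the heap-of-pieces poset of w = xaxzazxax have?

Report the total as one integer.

0(x) covers ∅
1(a) covers ∅
2(x) covers 0:x
3(z) covers ∅
4(a) covers 1:a
5(z) covers 3:z
6(x) covers 2:x
7(a) covers 4:a
8(x) covers 6:x
floor of heap: 0:x, 1:a, 3:z
completions by unplaced set U, small U first (add the entries for U minus each lowest piece of U):
  |U|=1: {5}:1  {7}:1  {8}:1
  |U|=2: {3,5}:1  {4,7}:1  {5,7}:2  {5,8}:2  {6,8}:1  {7,8}:2
  |U|=3: {1,4,7}:1  {2,6,8}:1  {3,5,7}:3  {3,5,8}:3  {4,5,7}:3  {4,7,8}:3  {5,6,8}:3  {5,7,8}:6  {6,7,8}:3
  |U|=4: {0,2,6,8}:1  {1,4,5,7}:4  {1,4,7,8}:4  {2,5,6,8}:4  {2,6,7,8}:4  {3,4,5,7}:6  {3,5,6,8}:6  {3,5,7,8}:12  {4,5,7,8}:12  {4,6,7,8}:6  {5,6,7,8}:12
  |U|=5: {0,2,5,6,8}:5  {0,2,6,7,8}:5  {1,3,4,5,7}:10  {1,4,5,7,8}:20  {1,4,6,7,8}:10  {2,3,5,6,8}:10  {2,4,6,7,8}:10  {2,5,6,7,8}:20  {3,4,5,7,8}:30  {3,5,6,7,8}:30  {4,5,6,7,8}:30
  |U|=6: {0,2,3,5,6,8}:15  {0,2,4,6,7,8}:15  {0,2,5,6,7,8}:30  {1,2,4,6,7,8}:20  {1,3,4,5,7,8}:60  {1,4,5,6,7,8}:60  {2,3,5,6,7,8}:60  {2,4,5,6,7,8}:60  {3,4,5,6,7,8}:90
  |U|=7: {0,1,2,4,6,7,8}:35  {0,2,3,5,6,7,8}:105  {0,2,4,5,6,7,8}:105  {1,2,4,5,6,7,8}:140  {1,3,4,5,6,7,8}:210  {2,3,4,5,6,7,8}:210
  start at 0(x): 560
  start at 1(a): 420
  start at 3(z): 280
sum over floor = 1260

1260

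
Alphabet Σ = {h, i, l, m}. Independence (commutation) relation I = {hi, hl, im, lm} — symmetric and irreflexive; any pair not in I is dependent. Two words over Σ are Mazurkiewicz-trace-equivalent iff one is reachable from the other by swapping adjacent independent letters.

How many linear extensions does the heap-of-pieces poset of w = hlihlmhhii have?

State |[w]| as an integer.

252

drop 0:h onto floor
drop 1:l onto floor
drop 2:i onto {1:l}
drop 3:h onto {0:h}
drop 4:l onto {2:i}
drop 5:m onto {3:h}
drop 6:h onto {5:m}
drop 7:h onto {6:h}
drop 8:i onto {4:l}
drop 9:i onto {8:i}
ground layer = {0:h, 1:l}
drop-orders for the pieces not yet dropped (sum over which currently-grounded one goes next):
  1 to go: {7} 1  {9} 1
  2 to go: {6,7} 1  {7,9} 2  {8,9} 1
  3 to go: {4,8,9} 1  {5,6,7} 1  {6,7,9} 3  {7,8,9} 3
  4 to go: {2,4,8,9} 1  {3,5,6,7} 1  {4,7,8,9} 4  {5,6,7,9} 4  {6,7,8,9} 6
  5 to go: {0,3,5,6,7} 1  {1,2,4,8,9} 1  {2,4,7,8,9} 5  {3,5,6,7,9} 5  {4,6,7,8,9} 10  {5,6,7,8,9} 10
  6 to go: {0,3,5,6,7,9} 6  {1,2,4,7,8,9} 6  {2,4,6,7,8,9} 15  {3,5,6,7,8,9} 15  {4,5,6,7,8,9} 20
  7 to go: {0,3,5,6,7,8,9} 21  {1,2,4,6,7,8,9} 21  {2,4,5,6,7,8,9} 35  {3,4,5,6,7,8,9} 35
  8 to go: {0,3,4,5,6,7,8,9} 56  {1,2,4,5,6,7,8,9} 56  {2,3,4,5,6,7,8,9} 70
  if 0:h drops first: 126 orders
  if 1:l drops first: 126 orders
heap linearizations: 252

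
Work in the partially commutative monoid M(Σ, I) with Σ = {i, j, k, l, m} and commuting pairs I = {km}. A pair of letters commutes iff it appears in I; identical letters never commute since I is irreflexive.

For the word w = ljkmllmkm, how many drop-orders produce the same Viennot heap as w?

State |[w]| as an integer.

piece 0:l — minimal
piece 1:j rests on {0:l}
piece 2:k rests on {1:j}
piece 3:m rests on {1:j}
piece 4:l rests on {2:k, 3:m}
piece 5:l rests on {4:l}
piece 6:m rests on {5:l}
piece 7:k rests on {5:l}
piece 8:m rests on {6:m}
minimal pieces: {0:l}
ways to finish when only these pieces remain (= sum over removing one remaining piece with nothing left below it):
  1 left: {7}→1  {8}→1
  2 left: {6,8}→1  {7,8}→2
  3 left: {6,7,8}→3
  4 left: {5,6,7,8}→3
  5 left: {4,5,6,7,8}→3
  6 left: {2,4,5,6,7,8}→3  {3,4,5,6,7,8}→3
  7 left: {2,3,4,5,6,7,8}→6
  placing 0:l first → 6 extensions

6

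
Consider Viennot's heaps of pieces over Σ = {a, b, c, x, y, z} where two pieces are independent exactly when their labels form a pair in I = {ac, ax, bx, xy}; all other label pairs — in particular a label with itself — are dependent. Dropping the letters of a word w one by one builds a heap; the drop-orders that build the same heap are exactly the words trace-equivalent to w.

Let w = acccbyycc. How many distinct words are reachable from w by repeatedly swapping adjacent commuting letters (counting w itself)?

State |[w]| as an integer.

4

#0=a has no predecessor
#1=c has no predecessor
#2=c depends on [1:c]
#3=c depends on [2:c]
#4=b depends on [0:a, 3:c]
#5=y depends on [4:b]
#6=y depends on [5:y]
#7=c depends on [6:y]
#8=c depends on [7:c]
sources: [0:a, 1:c]
N(rest) = Σ N(rest − s) over sources s of rest; N(one piece) = 1:
  size 1 → [8]=1
  size 2 → [7,8]=1
  size 3 → [6,7,8]=1
  size 4 → [5,6,7,8]=1
  size 5 → [4,5,6,7,8]=1
  size 6 → [0,4,5,6,7,8]=1  [3,4,5,6,7,8]=1
  size 7 → [0,3,4,5,6,7,8]=2  [2,3,4,5,6,7,8]=1
  first=0(a) contributes 1
  first=1(c) contributes 3
|[w]| = 4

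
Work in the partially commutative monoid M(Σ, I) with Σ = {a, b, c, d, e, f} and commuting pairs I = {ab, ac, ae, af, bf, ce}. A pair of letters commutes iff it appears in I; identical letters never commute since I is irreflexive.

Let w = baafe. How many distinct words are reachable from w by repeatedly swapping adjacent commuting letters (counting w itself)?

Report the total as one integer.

20

drop 0:b onto floor
drop 1:a onto floor
drop 2:a onto {1:a}
drop 3:f onto floor
drop 4:e onto {0:b, 3:f}
ground layer = {0:b, 1:a, 3:f}
drop-orders for the pieces not yet dropped (sum over which currently-grounded one goes next):
  1 to go: {2} 1  {4} 1
  2 to go: {0,4} 1  {1,2} 1  {2,4} 2  {3,4} 1
  3 to go: {0,2,4} 3  {0,3,4} 2  {1,2,4} 3  {2,3,4} 3
  if 0:b drops first: 6 orders
  if 1:a drops first: 8 orders
  if 3:f drops first: 6 orders
heap linearizations: 20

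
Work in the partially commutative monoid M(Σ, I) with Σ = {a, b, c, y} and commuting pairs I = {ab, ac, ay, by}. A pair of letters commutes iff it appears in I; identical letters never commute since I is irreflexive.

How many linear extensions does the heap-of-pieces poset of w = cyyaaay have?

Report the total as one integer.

piece 0:c — minimal
piece 1:y rests on {0:c}
piece 2:y rests on {1:y}
piece 3:a — minimal
piece 4:a rests on {3:a}
piece 5:a rests on {4:a}
piece 6:y rests on {2:y}
minimal pieces: {0:c, 3:a}
ways to finish when only these pieces remain (= sum over removing one remaining piece with nothing left below it):
  1 left: {5}→1  {6}→1
  2 left: {2,6}→1  {4,5}→1  {5,6}→2
  3 left: {1,2,6}→1  {2,5,6}→3  {3,4,5}→1  {4,5,6}→3
  4 left: {0,1,2,6}→1  {1,2,5,6}→4  {2,4,5,6}→6  {3,4,5,6}→4
  5 left: {0,1,2,5,6}→5  {1,2,4,5,6}→10  {2,3,4,5,6}→10
  placing 0:c first → 20 extensions
  placing 3:a first → 15 extensions
total linear extensions = 35

35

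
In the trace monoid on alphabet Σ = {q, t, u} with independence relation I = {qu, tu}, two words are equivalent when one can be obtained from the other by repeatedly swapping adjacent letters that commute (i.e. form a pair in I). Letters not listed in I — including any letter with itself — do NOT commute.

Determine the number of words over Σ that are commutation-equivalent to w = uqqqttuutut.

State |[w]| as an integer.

drop 0:u onto floor
drop 1:q onto floor
drop 2:q onto {1:q}
drop 3:q onto {2:q}
drop 4:t onto {3:q}
drop 5:t onto {4:t}
drop 6:u onto {0:u}
drop 7:u onto {6:u}
drop 8:t onto {5:t}
drop 9:u onto {7:u}
drop 10:t onto {8:t}
ground layer = {0:u, 1:q}
drop-orders for the pieces not yet dropped (sum over which currently-grounded one goes next):
  1 to go: {9} 1  {10} 1
  2 to go: {7,9} 1  {8,10} 1  {9,10} 2
  3 to go: {5,8,10} 1  {6,7,9} 1  {7,9,10} 3  {8,9,10} 3
  4 to go: {0,6,7,9} 1  {4,5,8,10} 1  {5,8,9,10} 4  {6,7,9,10} 4  {7,8,9,10} 6
  5 to go: {0,6,7,9,10} 5  {3,4,5,8,10} 1  {4,5,8,9,10} 5  {5,7,8,9,10} 10  {6,7,8,9,10} 10
  6 to go: {0,6,7,8,9,10} 15  {2,3,4,5,8,10} 1  {3,4,5,8,9,10} 6  {4,5,7,8,9,10} 15  {5,6,7,8,9,10} 20
  7 to go: {0,5,6,7,8,9,10} 35  {1,2,3,4,5,8,10} 1  {2,3,4,5,8,9,10} 7  {3,4,5,7,8,9,10} 21  {4,5,6,7,8,9,10} 35
  8 to go: {0,4,5,6,7,8,9,10} 70  {1,2,3,4,5,8,9,10} 8  {2,3,4,5,7,8,9,10} 28  {3,4,5,6,7,8,9,10} 56
  9 to go: {0,3,4,5,6,7,8,9,10} 126  {1,2,3,4,5,7,8,9,10} 36  {2,3,4,5,6,7,8,9,10} 84
  if 0:u drops first: 120 orders
  if 1:q drops first: 210 orders
heap linearizations: 330

330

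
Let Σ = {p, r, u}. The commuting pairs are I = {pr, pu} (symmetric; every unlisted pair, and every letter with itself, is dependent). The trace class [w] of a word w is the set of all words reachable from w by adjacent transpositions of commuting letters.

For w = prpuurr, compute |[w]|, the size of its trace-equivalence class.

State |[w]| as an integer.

21

0(p) covers ∅
1(r) covers ∅
2(p) covers 0:p
3(u) covers 1:r
4(u) covers 3:u
5(r) covers 4:u
6(r) covers 5:r
floor of heap: 0:p, 1:r
completions by unplaced set U, small U first (add the entries for U minus each lowest piece of U):
  |U|=1: {2}:1  {6}:1
  |U|=2: {0,2}:1  {2,6}:2  {5,6}:1
  |U|=3: {0,2,6}:3  {2,5,6}:3  {4,5,6}:1
  |U|=4: {0,2,5,6}:6  {2,4,5,6}:4  {3,4,5,6}:1
  |U|=5: {0,2,4,5,6}:10  {1,3,4,5,6}:1  {2,3,4,5,6}:5
  start at 0(p): 6
  start at 1(r): 15
sum over floor = 21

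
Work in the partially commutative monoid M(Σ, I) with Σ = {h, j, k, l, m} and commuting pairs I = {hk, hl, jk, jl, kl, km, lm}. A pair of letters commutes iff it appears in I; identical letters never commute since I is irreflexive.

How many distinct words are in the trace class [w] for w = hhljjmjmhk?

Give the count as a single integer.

piece 0:h — minimal
piece 1:h rests on {0:h}
piece 2:l — minimal
piece 3:j rests on {1:h}
piece 4:j rests on {3:j}
piece 5:m rests on {4:j}
piece 6:j rests on {5:m}
piece 7:m rests on {6:j}
piece 8:h rests on {7:m}
piece 9:k — minimal
minimal pieces: {0:h, 2:l, 9:k}
ways to finish when only these pieces remain (= sum over removing one remaining piece with nothing left below it):
  1 left: {2}→1  {8}→1  {9}→1
  2 left: {2,8}→2  {2,9}→2  {7,8}→1  {8,9}→2
  3 left: {2,7,8}→3  {2,8,9}→6  {6,7,8}→1  {7,8,9}→3
  4 left: {2,6,7,8}→4  {2,7,8,9}→12  {5,6,7,8}→1  {6,7,8,9}→4
  5 left: {2,5,6,7,8}→5  {2,6,7,8,9}→20  {4,5,6,7,8}→1  {5,6,7,8,9}→5
  6 left: {2,4,5,6,7,8}→6  {2,5,6,7,8,9}→30  {3,4,5,6,7,8}→1  {4,5,6,7,8,9}→6
  7 left: {1,3,4,5,6,7,8}→1  {2,3,4,5,6,7,8}→7  {2,4,5,6,7,8,9}→42  {3,4,5,6,7,8,9}→7
  8 left: {0,1,3,4,5,6,7,8}→1  {1,2,3,4,5,6,7,8}→8  {1,3,4,5,6,7,8,9}→8  {2,3,4,5,6,7,8,9}→56
  placing 0:h first → 72 extensions
  placing 2:l first → 9 extensions
  placing 9:k first → 9 extensions
total linear extensions = 90

90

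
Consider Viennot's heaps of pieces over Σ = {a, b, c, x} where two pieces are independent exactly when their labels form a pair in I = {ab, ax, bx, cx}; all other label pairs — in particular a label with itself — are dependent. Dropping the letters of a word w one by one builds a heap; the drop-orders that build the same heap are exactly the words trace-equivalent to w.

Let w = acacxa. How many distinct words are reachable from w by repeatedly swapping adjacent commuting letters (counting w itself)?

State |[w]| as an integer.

#0=a has no predecessor
#1=c depends on [0:a]
#2=a depends on [1:c]
#3=c depends on [2:a]
#4=x has no predecessor
#5=a depends on [3:c]
sources: [0:a, 4:x]
N(rest) = Σ N(rest − s) over sources s of rest; N(one piece) = 1:
  size 1 → [4]=1  [5]=1
  size 2 → [3,5]=1  [4,5]=2
  size 3 → [2,3,5]=1  [3,4,5]=3
  size 4 → [1,2,3,5]=1  [2,3,4,5]=4
  first=0(a) contributes 5
  first=4(x) contributes 1
|[w]| = 6

6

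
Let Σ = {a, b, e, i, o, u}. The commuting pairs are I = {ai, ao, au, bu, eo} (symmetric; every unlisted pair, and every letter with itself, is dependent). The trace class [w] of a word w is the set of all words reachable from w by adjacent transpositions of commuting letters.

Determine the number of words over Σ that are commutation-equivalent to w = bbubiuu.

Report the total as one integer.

0(b) covers ∅
1(b) covers 0:b
2(u) covers ∅
3(b) covers 1:b
4(i) covers 2:u, 3:b
5(u) covers 4:i
6(u) covers 5:u
floor of heap: 0:b, 2:u
completions by unplaced set U, small U first (add the entries for U minus each lowest piece of U):
  |U|=1: {6}:1
  |U|=2: {5,6}:1
  |U|=3: {4,5,6}:1
  |U|=4: {2,4,5,6}:1  {3,4,5,6}:1
  |U|=5: {1,3,4,5,6}:1  {2,3,4,5,6}:2
  start at 0(b): 3
  start at 2(u): 1
sum over floor = 4

4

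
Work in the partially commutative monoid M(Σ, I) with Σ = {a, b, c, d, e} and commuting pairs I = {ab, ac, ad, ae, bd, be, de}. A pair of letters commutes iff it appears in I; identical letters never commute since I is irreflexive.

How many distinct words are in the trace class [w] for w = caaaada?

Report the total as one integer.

#0=c has no predecessor
#1=a has no predecessor
#2=a depends on [1:a]
#3=a depends on [2:a]
#4=a depends on [3:a]
#5=d depends on [0:c]
#6=a depends on [4:a]
sources: [0:c, 1:a]
N(rest) = Σ N(rest − s) over sources s of rest; N(one piece) = 1:
  size 1 → [5]=1  [6]=1
  size 2 → [0,5]=1  [4,6]=1  [5,6]=2
  size 3 → [0,5,6]=3  [3,4,6]=1  [4,5,6]=3
  size 4 → [0,4,5,6]=6  [2,3,4,6]=1  [3,4,5,6]=4
  size 5 → [0,3,4,5,6]=10  [1,2,3,4,6]=1  [2,3,4,5,6]=5
  first=0(c) contributes 6
  first=1(a) contributes 15
|[w]| = 21

21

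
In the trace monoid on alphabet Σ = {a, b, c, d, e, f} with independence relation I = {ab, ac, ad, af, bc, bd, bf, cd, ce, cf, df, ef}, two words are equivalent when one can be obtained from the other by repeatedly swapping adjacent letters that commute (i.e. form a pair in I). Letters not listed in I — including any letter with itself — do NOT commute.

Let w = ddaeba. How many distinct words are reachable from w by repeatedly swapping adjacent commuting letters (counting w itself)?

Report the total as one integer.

6

#0=d has no predecessor
#1=d depends on [0:d]
#2=a has no predecessor
#3=e depends on [1:d, 2:a]
#4=b depends on [3:e]
#5=a depends on [3:e]
sources: [0:d, 2:a]
N(rest) = Σ N(rest − s) over sources s of rest; N(one piece) = 1:
  size 1 → [4]=1  [5]=1
  size 2 → [4,5]=2
  size 3 → [3,4,5]=2
  size 4 → [1,3,4,5]=2  [2,3,4,5]=2
  first=0(d) contributes 4
  first=2(a) contributes 2
|[w]| = 6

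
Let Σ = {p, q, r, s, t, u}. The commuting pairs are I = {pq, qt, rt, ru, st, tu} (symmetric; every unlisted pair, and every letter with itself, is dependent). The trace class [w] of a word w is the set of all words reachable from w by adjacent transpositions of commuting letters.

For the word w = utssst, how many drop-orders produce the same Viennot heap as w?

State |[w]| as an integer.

15

piece 0:u — minimal
piece 1:t — minimal
piece 2:s rests on {0:u}
piece 3:s rests on {2:s}
piece 4:s rests on {3:s}
piece 5:t rests on {1:t}
minimal pieces: {0:u, 1:t}
ways to finish when only these pieces remain (= sum over removing one remaining piece with nothing left below it):
  1 left: {4}→1  {5}→1
  2 left: {1,5}→1  {3,4}→1  {4,5}→2
  3 left: {1,4,5}→3  {2,3,4}→1  {3,4,5}→3
  4 left: {0,2,3,4}→1  {1,3,4,5}→6  {2,3,4,5}→4
  placing 0:u first → 10 extensions
  placing 1:t first → 5 extensions
total linear extensions = 15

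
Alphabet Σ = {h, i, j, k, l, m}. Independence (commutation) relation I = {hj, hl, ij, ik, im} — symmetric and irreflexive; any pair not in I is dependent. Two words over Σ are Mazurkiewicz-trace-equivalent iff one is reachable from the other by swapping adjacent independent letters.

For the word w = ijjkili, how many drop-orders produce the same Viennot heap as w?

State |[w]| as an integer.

0(i) covers ∅
1(j) covers ∅
2(j) covers 1:j
3(k) covers 2:j
4(i) covers 0:i
5(l) covers 3:k, 4:i
6(i) covers 5:l
floor of heap: 0:i, 1:j
completions by unplaced set U, small U first (add the entries for U minus each lowest piece of U):
  |U|=1: {6}:1
  |U|=2: {5,6}:1
  |U|=3: {3,5,6}:1  {4,5,6}:1
  |U|=4: {0,4,5,6}:1  {2,3,5,6}:1  {3,4,5,6}:2
  |U|=5: {0,3,4,5,6}:3  {1,2,3,5,6}:1  {2,3,4,5,6}:3
  start at 0(i): 4
  start at 1(j): 6
sum over floor = 10

10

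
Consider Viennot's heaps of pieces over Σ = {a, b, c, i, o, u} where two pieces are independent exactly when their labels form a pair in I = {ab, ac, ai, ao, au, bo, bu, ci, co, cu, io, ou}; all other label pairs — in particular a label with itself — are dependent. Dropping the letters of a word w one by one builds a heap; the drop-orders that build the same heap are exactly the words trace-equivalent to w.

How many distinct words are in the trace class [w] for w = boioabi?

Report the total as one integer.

#0=b has no predecessor
#1=o has no predecessor
#2=i depends on [0:b]
#3=o depends on [1:o]
#4=a has no predecessor
#5=b depends on [2:i]
#6=i depends on [5:b]
sources: [0:b, 1:o, 4:a]
N(rest) = Σ N(rest − s) over sources s of rest; N(one piece) = 1:
  size 1 → [3]=1  [4]=1  [6]=1
  size 2 → [1,3]=1  [3,4]=2  [3,6]=2  [4,6]=2  [5,6]=1
  size 3 → [1,3,4]=3  [1,3,6]=3  [2,5,6]=1  [3,4,6]=6  [3,5,6]=3  [4,5,6]=3
  size 4 → [0,2,5,6]=1  [1,3,4,6]=12  [1,3,5,6]=6  [2,3,5,6]=4  [2,4,5,6]=4  [3,4,5,6]=12
  size 5 → [0,2,3,5,6]=5  [0,2,4,5,6]=5  [1,2,3,5,6]=10  [1,3,4,5,6]=30  [2,3,4,5,6]=20
  first=0(b) contributes 60
  first=1(o) contributes 30
  first=4(a) contributes 15
|[w]| = 105

105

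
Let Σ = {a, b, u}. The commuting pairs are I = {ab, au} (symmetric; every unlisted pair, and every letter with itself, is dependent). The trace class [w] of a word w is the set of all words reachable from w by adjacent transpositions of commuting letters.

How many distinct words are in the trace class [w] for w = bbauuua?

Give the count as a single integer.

21

piece 0:b — minimal
piece 1:b rests on {0:b}
piece 2:a — minimal
piece 3:u rests on {1:b}
piece 4:u rests on {3:u}
piece 5:u rests on {4:u}
piece 6:a rests on {2:a}
minimal pieces: {0:b, 2:a}
ways to finish when only these pieces remain (= sum over removing one remaining piece with nothing left below it):
  1 left: {5}→1  {6}→1
  2 left: {2,6}→1  {4,5}→1  {5,6}→2
  3 left: {2,5,6}→3  {3,4,5}→1  {4,5,6}→3
  4 left: {1,3,4,5}→1  {2,4,5,6}→6  {3,4,5,6}→4
  5 left: {0,1,3,4,5}→1  {1,3,4,5,6}→5  {2,3,4,5,6}→10
  placing 0:b first → 15 extensions
  placing 2:a first → 6 extensions
total linear extensions = 21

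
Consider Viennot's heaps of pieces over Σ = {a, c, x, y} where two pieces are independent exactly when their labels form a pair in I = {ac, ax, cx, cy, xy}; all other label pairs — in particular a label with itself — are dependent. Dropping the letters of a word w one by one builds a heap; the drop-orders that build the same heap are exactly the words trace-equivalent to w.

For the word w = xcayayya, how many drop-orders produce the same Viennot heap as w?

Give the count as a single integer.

56

#0=x has no predecessor
#1=c has no predecessor
#2=a has no predecessor
#3=y depends on [2:a]
#4=a depends on [3:y]
#5=y depends on [4:a]
#6=y depends on [5:y]
#7=a depends on [6:y]
sources: [0:x, 1:c, 2:a]
N(rest) = Σ N(rest − s) over sources s of rest; N(one piece) = 1:
  size 1 → [0]=1  [1]=1  [7]=1
  size 2 → [0,1]=2  [0,7]=2  [1,7]=2  [6,7]=1
  size 3 → [0,1,7]=6  [0,6,7]=3  [1,6,7]=3  [5,6,7]=1
  size 4 → [0,1,6,7]=12  [0,5,6,7]=4  [1,5,6,7]=4  [4,5,6,7]=1
  size 5 → [0,1,5,6,7]=20  [0,4,5,6,7]=5  [1,4,5,6,7]=5  [3,4,5,6,7]=1
  size 6 → [0,1,4,5,6,7]=30  [0,3,4,5,6,7]=6  [1,3,4,5,6,7]=6  [2,3,4,5,6,7]=1
  first=0(x) contributes 7
  first=1(c) contributes 7
  first=2(a) contributes 42
|[w]| = 56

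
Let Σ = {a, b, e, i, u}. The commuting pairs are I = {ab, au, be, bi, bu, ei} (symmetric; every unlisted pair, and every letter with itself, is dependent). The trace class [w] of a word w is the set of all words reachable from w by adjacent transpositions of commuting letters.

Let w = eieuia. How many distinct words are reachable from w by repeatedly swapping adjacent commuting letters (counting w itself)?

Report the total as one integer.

drop 0:e onto floor
drop 1:i onto floor
drop 2:e onto {0:e}
drop 3:u onto {1:i, 2:e}
drop 4:i onto {3:u}
drop 5:a onto {4:i}
ground layer = {0:e, 1:i}
drop-orders for the pieces not yet dropped (sum over which currently-grounded one goes next):
  1 to go: {5} 1
  2 to go: {4,5} 1
  3 to go: {3,4,5} 1
  4 to go: {1,3,4,5} 1  {2,3,4,5} 1
  if 0:e drops first: 2 orders
  if 1:i drops first: 1 orders
heap linearizations: 3

3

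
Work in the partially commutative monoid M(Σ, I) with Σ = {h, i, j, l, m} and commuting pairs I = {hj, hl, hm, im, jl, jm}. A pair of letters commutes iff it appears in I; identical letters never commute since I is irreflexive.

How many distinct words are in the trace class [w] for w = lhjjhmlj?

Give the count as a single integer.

560

piece 0:l — minimal
piece 1:h — minimal
piece 2:j — minimal
piece 3:j rests on {2:j}
piece 4:h rests on {1:h}
piece 5:m rests on {0:l}
piece 6:l rests on {5:m}
piece 7:j rests on {3:j}
minimal pieces: {0:l, 1:h, 2:j}
ways to finish when only these pieces remain (= sum over removing one remaining piece with nothing left below it):
  1 left: {4}→1  {6}→1  {7}→1
  2 left: {1,4}→1  {3,7}→1  {4,6}→2  {4,7}→2  {5,6}→1  {6,7}→2
  3 left: {0,5,6}→1  {1,4,6}→3  {1,4,7}→3  {2,3,7}→1  {3,4,7}→3  {3,6,7}→3  {4,5,6}→3  {4,6,7}→6  {5,6,7}→3
  4 left: {0,4,5,6}→4  {0,5,6,7}→4  {1,3,4,7}→6  {1,4,5,6}→6  {1,4,6,7}→12  {2,3,4,7}→4  {2,3,6,7}→4  {3,4,6,7}→12  {3,5,6,7}→6  {4,5,6,7}→12
  5 left: {0,1,4,5,6}→10  {0,3,5,6,7}→10  {0,4,5,6,7}→20  {1,2,3,4,7}→10  {1,3,4,6,7}→30  {1,4,5,6,7}→30  {2,3,4,6,7}→20  {2,3,5,6,7}→10  {3,4,5,6,7}→30
  6 left: {0,1,4,5,6,7}→60  {0,2,3,5,6,7}→20  {0,3,4,5,6,7}→60  {1,2,3,4,6,7}→60  {1,3,4,5,6,7}→90  {2,3,4,5,6,7}→60
  placing 0:l first → 210 extensions
  placing 1:h first → 140 extensions
  placing 2:j first → 210 extensions
total linear extensions = 560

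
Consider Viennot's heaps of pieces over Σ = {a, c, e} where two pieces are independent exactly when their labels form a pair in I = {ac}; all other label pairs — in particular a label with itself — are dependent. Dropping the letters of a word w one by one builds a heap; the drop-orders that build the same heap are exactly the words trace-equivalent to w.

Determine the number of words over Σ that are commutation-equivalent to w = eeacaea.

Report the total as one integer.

0(e) covers ∅
1(e) covers 0:e
2(a) covers 1:e
3(c) covers 1:e
4(a) covers 2:a
5(e) covers 3:c, 4:a
6(a) covers 5:e
floor of heap: 0:e
completions by unplaced set U, small U first (add the entries for U minus each lowest piece of U):
  |U|=1: {6}:1
  |U|=2: {5,6}:1
  |U|=3: {3,5,6}:1  {4,5,6}:1
  |U|=4: {2,4,5,6}:1  {3,4,5,6}:2
  |U|=5: {2,3,4,5,6}:3
  start at 0(e): 3

3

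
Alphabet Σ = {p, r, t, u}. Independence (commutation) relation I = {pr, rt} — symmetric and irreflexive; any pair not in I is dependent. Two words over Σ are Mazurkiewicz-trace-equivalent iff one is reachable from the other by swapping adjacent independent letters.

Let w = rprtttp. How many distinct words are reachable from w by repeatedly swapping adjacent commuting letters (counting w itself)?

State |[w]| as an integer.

#0=r has no predecessor
#1=p has no predecessor
#2=r depends on [0:r]
#3=t depends on [1:p]
#4=t depends on [3:t]
#5=t depends on [4:t]
#6=p depends on [5:t]
sources: [0:r, 1:p]
N(rest) = Σ N(rest − s) over sources s of rest; N(one piece) = 1:
  size 1 → [2]=1  [6]=1
  size 2 → [0,2]=1  [2,6]=2  [5,6]=1
  size 3 → [0,2,6]=3  [2,5,6]=3  [4,5,6]=1
  size 4 → [0,2,5,6]=6  [2,4,5,6]=4  [3,4,5,6]=1
  size 5 → [0,2,4,5,6]=10  [1,3,4,5,6]=1  [2,3,4,5,6]=5
  first=0(r) contributes 6
  first=1(p) contributes 15
|[w]| = 21

21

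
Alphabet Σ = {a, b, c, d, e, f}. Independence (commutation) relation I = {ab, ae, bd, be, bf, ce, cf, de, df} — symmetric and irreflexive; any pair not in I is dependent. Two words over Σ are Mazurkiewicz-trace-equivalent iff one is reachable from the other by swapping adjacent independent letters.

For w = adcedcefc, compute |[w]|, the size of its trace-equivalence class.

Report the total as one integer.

0(a) covers ∅
1(d) covers 0:a
2(c) covers 1:d
3(e) covers ∅
4(d) covers 2:c
5(c) covers 4:d
6(e) covers 3:e
7(f) covers 0:a, 6:e
8(c) covers 5:c
floor of heap: 0:a, 3:e
completions by unplaced set U, small U first (add the entries for U minus each lowest piece of U):
  |U|=1: {7}:1  {8}:1
  |U|=2: {5,8}:1  {6,7}:1  {7,8}:2
  |U|=3: {3,6,7}:1  {4,5,8}:1  {5,7,8}:3  {6,7,8}:3
  |U|=4: {2,4,5,8}:1  {3,6,7,8}:4  {4,5,7,8}:4  {5,6,7,8}:6
  |U|=5: {1,2,4,5,8}:1  {2,4,5,7,8}:5  {3,5,6,7,8}:10  {4,5,6,7,8}:10
  |U|=6: {1,2,4,5,7,8}:6  {2,4,5,6,7,8}:15  {3,4,5,6,7,8}:20
  |U|=7: {0,1,2,4,5,7,8}:6  {1,2,4,5,6,7,8}:21  {2,3,4,5,6,7,8}:35
  start at 0(a): 56
  start at 3(e): 27
sum over floor = 83

83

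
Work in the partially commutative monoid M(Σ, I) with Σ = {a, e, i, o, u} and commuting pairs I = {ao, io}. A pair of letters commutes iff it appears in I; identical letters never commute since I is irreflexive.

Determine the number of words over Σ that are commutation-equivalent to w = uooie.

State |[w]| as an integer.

0(u) covers ∅
1(o) covers 0:u
2(o) covers 1:o
3(i) covers 0:u
4(e) covers 2:o, 3:i
floor of heap: 0:u
completions by unplaced set U, small U first (add the entries for U minus each lowest piece of U):
  |U|=1: {4}:1
  |U|=2: {2,4}:1  {3,4}:1
  |U|=3: {1,2,4}:1  {2,3,4}:2
  start at 0(u): 3

3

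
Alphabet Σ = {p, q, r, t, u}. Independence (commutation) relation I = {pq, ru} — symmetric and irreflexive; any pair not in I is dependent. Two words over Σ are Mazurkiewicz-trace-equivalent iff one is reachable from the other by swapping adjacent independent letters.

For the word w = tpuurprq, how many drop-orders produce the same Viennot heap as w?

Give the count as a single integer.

3

piece 0:t — minimal
piece 1:p rests on {0:t}
piece 2:u rests on {1:p}
piece 3:u rests on {2:u}
piece 4:r rests on {1:p}
piece 5:p rests on {3:u, 4:r}
piece 6:r rests on {5:p}
piece 7:q rests on {6:r}
minimal pieces: {0:t}
ways to finish when only these pieces remain (= sum over removing one remaining piece with nothing left below it):
  1 left: {7}→1
  2 left: {6,7}→1
  3 left: {5,6,7}→1
  4 left: {3,5,6,7}→1  {4,5,6,7}→1
  5 left: {2,3,5,6,7}→1  {3,4,5,6,7}→2
  6 left: {2,3,4,5,6,7}→3
  placing 0:t first → 3 extensions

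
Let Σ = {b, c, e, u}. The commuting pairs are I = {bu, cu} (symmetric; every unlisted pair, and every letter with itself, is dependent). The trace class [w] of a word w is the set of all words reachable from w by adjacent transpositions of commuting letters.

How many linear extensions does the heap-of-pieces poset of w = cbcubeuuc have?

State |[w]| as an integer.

15

0(c) covers ∅
1(b) covers 0:c
2(c) covers 1:b
3(u) covers ∅
4(b) covers 2:c
5(e) covers 3:u, 4:b
6(u) covers 5:e
7(u) covers 6:u
8(c) covers 5:e
floor of heap: 0:c, 3:u
completions by unplaced set U, small U first (add the entries for U minus each lowest piece of U):
  |U|=1: {7}:1  {8}:1
  |U|=2: {6,7}:1  {7,8}:2
  |U|=3: {6,7,8}:3
  |U|=4: {5,6,7,8}:3
  |U|=5: {3,5,6,7,8}:3  {4,5,6,7,8}:3
  |U|=6: {2,4,5,6,7,8}:3  {3,4,5,6,7,8}:6
  |U|=7: {1,2,4,5,6,7,8}:3  {2,3,4,5,6,7,8}:9
  start at 0(c): 12
  start at 3(u): 3
sum over floor = 15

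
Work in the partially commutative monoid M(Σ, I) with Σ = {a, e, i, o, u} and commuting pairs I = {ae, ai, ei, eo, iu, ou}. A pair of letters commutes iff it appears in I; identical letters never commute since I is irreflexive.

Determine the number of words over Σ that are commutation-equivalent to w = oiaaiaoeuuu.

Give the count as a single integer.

piece 0:o — minimal
piece 1:i rests on {0:o}
piece 2:a rests on {0:o}
piece 3:a rests on {2:a}
piece 4:i rests on {1:i}
piece 5:a rests on {3:a}
piece 6:o rests on {4:i, 5:a}
piece 7:e — minimal
piece 8:u rests on {5:a, 7:e}
piece 9:u rests on {8:u}
piece 10:u rests on {9:u}
minimal pieces: {0:o, 7:e}
ways to finish when only these pieces remain (= sum over removing one remaining piece with nothing left below it):
  1 left: {6}→1  {10}→1
  2 left: {4,6}→1  {6,10}→2  {9,10}→1
  3 left: {1,4,6}→1  {4,6,10}→3  {6,9,10}→3  {8,9,10}→1
  4 left: {1,4,6,10}→4  {4,6,9,10}→6  {6,8,9,10}→4  {7,8,9,10}→1
  5 left: {1,4,6,9,10}→10  {4,6,8,9,10}→10  {5,6,8,9,10}→4  {6,7,8,9,10}→5
  6 left: {1,4,6,8,9,10}→20  {3,5,6,8,9,10}→4  {4,5,6,8,9,10}→14  {4,6,7,8,9,10}→15  {5,6,7,8,9,10}→9
  7 left: {1,4,5,6,8,9,10}→34  {1,4,6,7,8,9,10}→35  {2,3,5,6,8,9,10}→4  {3,4,5,6,8,9,10}→18  {3,5,6,7,8,9,10}→13  {4,5,6,7,8,9,10}→38
  8 left: {1,3,4,5,6,8,9,10}→52  {1,4,5,6,7,8,9,10}→107  {2,3,4,5,6,8,9,10}→22  {2,3,5,6,7,8,9,10}→17  {3,4,5,6,7,8,9,10}→69
  9 left: {1,2,3,4,5,6,8,9,10}→74  {1,3,4,5,6,7,8,9,10}→228  {2,3,4,5,6,7,8,9,10}→108
  placing 0:o first → 410 extensions
  placing 7:e first → 74 extensions
total linear extensions = 484

484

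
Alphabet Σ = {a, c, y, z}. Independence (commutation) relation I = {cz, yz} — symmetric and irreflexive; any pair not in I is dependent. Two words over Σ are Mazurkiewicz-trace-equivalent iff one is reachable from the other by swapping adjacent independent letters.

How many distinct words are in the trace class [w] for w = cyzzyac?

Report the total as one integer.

piece 0:c — minimal
piece 1:y rests on {0:c}
piece 2:z — minimal
piece 3:z rests on {2:z}
piece 4:y rests on {1:y}
piece 5:a rests on {3:z, 4:y}
piece 6:c rests on {5:a}
minimal pieces: {0:c, 2:z}
ways to finish when only these pieces remain (= sum over removing one remaining piece with nothing left below it):
  1 left: {6}→1
  2 left: {5,6}→1
  3 left: {3,5,6}→1  {4,5,6}→1
  4 left: {1,4,5,6}→1  {2,3,5,6}→1  {3,4,5,6}→2
  5 left: {0,1,4,5,6}→1  {1,3,4,5,6}→3  {2,3,4,5,6}→3
  placing 0:c first → 6 extensions
  placing 2:z first → 4 extensions
total linear extensions = 10

10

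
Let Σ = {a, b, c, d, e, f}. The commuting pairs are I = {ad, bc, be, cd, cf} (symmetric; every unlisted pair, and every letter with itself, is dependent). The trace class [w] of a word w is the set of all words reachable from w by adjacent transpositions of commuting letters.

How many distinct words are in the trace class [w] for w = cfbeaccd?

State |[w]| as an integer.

20

piece 0:c — minimal
piece 1:f — minimal
piece 2:b rests on {1:f}
piece 3:e rests on {0:c, 1:f}
piece 4:a rests on {2:b, 3:e}
piece 5:c rests on {4:a}
piece 6:c rests on {5:c}
piece 7:d rests on {2:b, 3:e}
minimal pieces: {0:c, 1:f}
ways to finish when only these pieces remain (= sum over removing one remaining piece with nothing left below it):
  1 left: {6}→1  {7}→1
  2 left: {5,6}→1  {6,7}→2
  3 left: {4,5,6}→1  {5,6,7}→3
  4 left: {4,5,6,7}→4
  5 left: {2,4,5,6,7}→4  {3,4,5,6,7}→4
  6 left: {0,3,4,5,6,7}→4  {2,3,4,5,6,7}→8
  placing 0:c first → 8 extensions
  placing 1:f first → 12 extensions
total linear extensions = 20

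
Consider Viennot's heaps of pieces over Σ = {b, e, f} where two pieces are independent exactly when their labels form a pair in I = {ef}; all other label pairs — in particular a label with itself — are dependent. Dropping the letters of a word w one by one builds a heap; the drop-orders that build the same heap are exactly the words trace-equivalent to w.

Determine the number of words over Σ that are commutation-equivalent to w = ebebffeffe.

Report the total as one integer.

15

piece 0:e — minimal
piece 1:b rests on {0:e}
piece 2:e rests on {1:b}
piece 3:b rests on {2:e}
piece 4:f rests on {3:b}
piece 5:f rests on {4:f}
piece 6:e rests on {3:b}
piece 7:f rests on {5:f}
piece 8:f rests on {7:f}
piece 9:e rests on {6:e}
minimal pieces: {0:e}
ways to finish when only these pieces remain (= sum over removing one remaining piece with nothing left below it):
  1 left: {8}→1  {9}→1
  2 left: {6,9}→1  {7,8}→1  {8,9}→2
  3 left: {5,7,8}→1  {6,8,9}→3  {7,8,9}→3
  4 left: {4,5,7,8}→1  {5,7,8,9}→4  {6,7,8,9}→6
  5 left: {4,5,7,8,9}→5  {5,6,7,8,9}→10
  6 left: {4,5,6,7,8,9}→15
  7 left: {3,4,5,6,7,8,9}→15
  8 left: {2,3,4,5,6,7,8,9}→15
  placing 0:e first → 15 extensions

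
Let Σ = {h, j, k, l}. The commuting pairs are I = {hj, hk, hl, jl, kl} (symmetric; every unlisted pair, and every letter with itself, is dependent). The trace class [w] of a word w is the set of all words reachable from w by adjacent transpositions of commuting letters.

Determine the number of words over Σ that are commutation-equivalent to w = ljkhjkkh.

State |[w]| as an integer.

168

#0=l has no predecessor
#1=j has no predecessor
#2=k depends on [1:j]
#3=h has no predecessor
#4=j depends on [2:k]
#5=k depends on [4:j]
#6=k depends on [5:k]
#7=h depends on [3:h]
sources: [0:l, 1:j, 3:h]
N(rest) = Σ N(rest − s) over sources s of rest; N(one piece) = 1:
  size 1 → [0]=1  [6]=1  [7]=1
  size 2 → [0,6]=2  [0,7]=2  [3,7]=1  [5,6]=1  [6,7]=2
  size 3 → [0,3,7]=3  [0,5,6]=3  [0,6,7]=6  [3,6,7]=3  [4,5,6]=1  [5,6,7]=3
  size 4 → [0,3,6,7]=12  [0,4,5,6]=4  [0,5,6,7]=12  [2,4,5,6]=1  [3,5,6,7]=6  [4,5,6,7]=4
  size 5 → [0,2,4,5,6]=5  [0,3,5,6,7]=30  [0,4,5,6,7]=20  [1,2,4,5,6]=1  [2,4,5,6,7]=5  [3,4,5,6,7]=10
  size 6 → [0,1,2,4,5,6]=6  [0,2,4,5,6,7]=30  [0,3,4,5,6,7]=60  [1,2,4,5,6,7]=6  [2,3,4,5,6,7]=15
  first=0(l) contributes 21
  first=1(j) contributes 105
  first=3(h) contributes 42
|[w]| = 168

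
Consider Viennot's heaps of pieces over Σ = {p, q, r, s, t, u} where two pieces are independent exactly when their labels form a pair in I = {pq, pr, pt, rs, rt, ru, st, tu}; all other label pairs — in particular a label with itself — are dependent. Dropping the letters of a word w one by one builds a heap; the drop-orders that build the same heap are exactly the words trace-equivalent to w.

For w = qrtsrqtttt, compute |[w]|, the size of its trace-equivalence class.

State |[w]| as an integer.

12

#0=q has no predecessor
#1=r depends on [0:q]
#2=t depends on [0:q]
#3=s depends on [0:q]
#4=r depends on [1:r]
#5=q depends on [2:t, 3:s, 4:r]
#6=t depends on [5:q]
#7=t depends on [6:t]
#8=t depends on [7:t]
#9=t depends on [8:t]
sources: [0:q]
N(rest) = Σ N(rest − s) over sources s of rest; N(one piece) = 1:
  size 1 → [9]=1
  size 2 → [8,9]=1
  size 3 → [7,8,9]=1
  size 4 → [6,7,8,9]=1
  size 5 → [5,6,7,8,9]=1
  size 6 → [2,5,6,7,8,9]=1  [3,5,6,7,8,9]=1  [4,5,6,7,8,9]=1
  size 7 → [1,4,5,6,7,8,9]=1  [2,3,5,6,7,8,9]=2  [2,4,5,6,7,8,9]=2  [3,4,5,6,7,8,9]=2
  size 8 → [1,2,4,5,6,7,8,9]=3  [1,3,4,5,6,7,8,9]=3  [2,3,4,5,6,7,8,9]=6
  first=0(q) contributes 12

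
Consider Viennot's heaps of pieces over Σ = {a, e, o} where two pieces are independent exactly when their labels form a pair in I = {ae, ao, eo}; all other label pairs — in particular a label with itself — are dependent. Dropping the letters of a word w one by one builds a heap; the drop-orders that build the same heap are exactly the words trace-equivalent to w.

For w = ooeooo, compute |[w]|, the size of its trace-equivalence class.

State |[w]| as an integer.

#0=o has no predecessor
#1=o depends on [0:o]
#2=e has no predecessor
#3=o depends on [1:o]
#4=o depends on [3:o]
#5=o depends on [4:o]
sources: [0:o, 2:e]
N(rest) = Σ N(rest − s) over sources s of rest; N(one piece) = 1:
  size 1 → [2]=1  [5]=1
  size 2 → [2,5]=2  [4,5]=1
  size 3 → [2,4,5]=3  [3,4,5]=1
  size 4 → [1,3,4,5]=1  [2,3,4,5]=4
  first=0(o) contributes 5
  first=2(e) contributes 1
|[w]| = 6

6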